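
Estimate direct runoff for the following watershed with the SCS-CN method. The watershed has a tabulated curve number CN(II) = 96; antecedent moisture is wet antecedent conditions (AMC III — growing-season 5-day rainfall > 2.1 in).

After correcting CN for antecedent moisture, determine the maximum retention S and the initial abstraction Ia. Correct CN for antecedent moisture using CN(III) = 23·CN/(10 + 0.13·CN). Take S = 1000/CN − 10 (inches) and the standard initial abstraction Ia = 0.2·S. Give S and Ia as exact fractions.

S = 25/138 in ≈ 0.181 in; Ia = 5/138 in ≈ 0.036 in

CN(III) from CN(II)=96: (23·96)/(10 + 0.13·96) = 27600/281 ≈ 98.221
S = 1000/(27600/281) − 10 = 25/138 in ≈ 0.181 in
Initial abstraction Ia = S/5 = (25/138)/5 = 5/138 ≈ 0.036 in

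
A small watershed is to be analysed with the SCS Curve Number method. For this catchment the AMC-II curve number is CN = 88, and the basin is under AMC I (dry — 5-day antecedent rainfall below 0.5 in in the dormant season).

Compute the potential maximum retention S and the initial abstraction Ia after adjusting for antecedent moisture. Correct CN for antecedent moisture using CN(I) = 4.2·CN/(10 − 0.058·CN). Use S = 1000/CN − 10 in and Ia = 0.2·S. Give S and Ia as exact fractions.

S = 250/77 in ≈ 3.247 in; Ia = 50/77 in ≈ 0.649 in

CN(I) from CN(II)=88: (4.2·88)/(10 − 0.058·88) = 3850/51 ≈ 75.490
S = 1000/(3850/51) − 10 = 250/77 in ≈ 3.247 in
Ia = 0.2S: 0.2·3.247 = 0.649 in (exactly 50/77)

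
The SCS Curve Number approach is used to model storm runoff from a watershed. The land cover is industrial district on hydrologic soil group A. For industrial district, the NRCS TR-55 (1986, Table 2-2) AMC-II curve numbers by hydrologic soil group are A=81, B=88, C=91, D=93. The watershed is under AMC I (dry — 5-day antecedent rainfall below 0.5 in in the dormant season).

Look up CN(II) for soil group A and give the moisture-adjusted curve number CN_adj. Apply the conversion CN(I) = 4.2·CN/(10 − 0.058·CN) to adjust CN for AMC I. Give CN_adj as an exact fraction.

NRCS table: industrial district, soil group A → CN(II) = 81
Adjust CN=81 to AMC I: 4.2·81/(10 − 0.058·81) → (1701/5) ÷ (2651/500) = 170100/2651 ≈ 64.164

CN_adj = 170100/2651 ≈ 64.164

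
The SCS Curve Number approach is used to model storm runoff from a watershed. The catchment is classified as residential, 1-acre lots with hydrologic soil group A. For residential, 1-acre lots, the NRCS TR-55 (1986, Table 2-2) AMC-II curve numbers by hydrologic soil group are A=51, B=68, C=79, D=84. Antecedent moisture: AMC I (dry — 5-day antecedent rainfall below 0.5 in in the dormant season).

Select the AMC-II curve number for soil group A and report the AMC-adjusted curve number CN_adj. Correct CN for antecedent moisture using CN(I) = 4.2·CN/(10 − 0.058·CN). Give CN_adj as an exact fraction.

NRCS table: residential, 1-acre lots, soil group A → CN(II) = 51
CN(I) from CN(II)=51: (4.2·51)/(10 − 0.058·51) = 15300/503 ≈ 30.417

CN_adj = 15300/503 ≈ 30.417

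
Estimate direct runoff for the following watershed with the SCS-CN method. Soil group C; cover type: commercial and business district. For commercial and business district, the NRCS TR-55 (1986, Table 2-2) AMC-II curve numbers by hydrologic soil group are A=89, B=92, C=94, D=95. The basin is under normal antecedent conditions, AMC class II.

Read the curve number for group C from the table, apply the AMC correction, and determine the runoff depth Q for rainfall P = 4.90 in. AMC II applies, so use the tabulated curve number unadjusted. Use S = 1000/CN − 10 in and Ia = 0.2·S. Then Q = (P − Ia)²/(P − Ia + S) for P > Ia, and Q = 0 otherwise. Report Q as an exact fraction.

Q = 5031049/1195210 in ≈ 4.209 in

NRCS table: commercial and business district, soil group C → CN(II) = 94
AMC II — tabulated CN = 94 applies directly.
Retention S: 1000/CN − 10 with CN=94.000 → S = 30/47 ≈ 0.638 in
Initial abstraction Ia = S/5 = (30/47)/5 = 6/47 ≈ 0.128 in
P − Ia = 4.900 − 0.128 = 2243/470 ≈ 4.772 in (> 0, runoff occurs)
Q = (2243/470)²/((2243/470) + 30/47) = (5031049/220900)/(2543/470) = 5031049/1195210 in ≈ 4.209 in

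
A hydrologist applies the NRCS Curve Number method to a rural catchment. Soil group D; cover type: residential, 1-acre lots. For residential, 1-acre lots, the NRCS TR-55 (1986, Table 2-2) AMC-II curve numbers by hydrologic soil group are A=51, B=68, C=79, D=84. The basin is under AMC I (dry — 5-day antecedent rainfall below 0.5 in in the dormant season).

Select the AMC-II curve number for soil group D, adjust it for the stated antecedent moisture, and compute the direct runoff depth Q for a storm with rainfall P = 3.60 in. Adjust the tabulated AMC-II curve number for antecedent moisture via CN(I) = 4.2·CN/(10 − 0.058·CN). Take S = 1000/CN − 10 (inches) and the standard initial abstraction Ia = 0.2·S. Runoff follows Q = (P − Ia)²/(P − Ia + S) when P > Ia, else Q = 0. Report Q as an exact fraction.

Q = 17629922/17571645 in ≈ 1.003 in

NRCS table: residential, 1-acre lots, soil group D → CN(II) = 84
Adjust CN=84 to AMC I: 4.2·84/(10 − 0.058·84) → (1764/5) ÷ (641/125) = 44100/641 ≈ 68.799
Retention S: 1000/CN − 10 with CN=68.799 → S = 2000/441 ≈ 4.535 in
Ia = 0.2·(2000/441) = 400/441 in ≈ 0.907 in
Excess rainfall: 3.600 − 0.907 = 2.693 in; P > Ia so Q > 0
Q: (5938/2205)² ÷ (15938/2205) = 17629922/17571645 in (≈ 1.003 in)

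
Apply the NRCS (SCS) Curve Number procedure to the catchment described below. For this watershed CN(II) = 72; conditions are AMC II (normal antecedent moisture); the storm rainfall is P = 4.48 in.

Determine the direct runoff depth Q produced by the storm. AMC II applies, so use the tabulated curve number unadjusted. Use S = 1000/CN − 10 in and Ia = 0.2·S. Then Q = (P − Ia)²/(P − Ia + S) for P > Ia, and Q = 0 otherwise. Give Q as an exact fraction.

Average conditions: CN = 72 (no AMC adjustment).
S = 1000/72 − 10 = 35/9 in ≈ 3.889 in
Ia = 0.2·(35/9) = 7/9 in ≈ 0.778 in
Excess rainfall: 4.480 − 0.778 = 3.702 in; P > Ia so Q > 0
Runoff Q = (P−Ia)²/(P−Ia+S) = (3.702)²/(3.702+3.889) = 99127/54900 ≈ 1.806 in

Q = 99127/54900 in ≈ 1.806 in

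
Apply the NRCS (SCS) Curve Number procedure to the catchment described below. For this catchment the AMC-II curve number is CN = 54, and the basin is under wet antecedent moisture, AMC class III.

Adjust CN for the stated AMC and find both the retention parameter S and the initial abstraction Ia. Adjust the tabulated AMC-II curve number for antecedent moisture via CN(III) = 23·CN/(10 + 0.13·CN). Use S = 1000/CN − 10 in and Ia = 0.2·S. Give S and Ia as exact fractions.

S = 100/27 in ≈ 3.704 in; Ia = 20/27 in ≈ 0.741 in

Wet (AMC III): CN(III) = 23·54/(10 + 0.13·54) = 1242/(851/50) = 2700/37 ≈ 72.973
Retention S: 1000/CN − 10 with CN=72.973 → S = 100/27 ≈ 3.704 in
Ia = 0.2S: 0.2·3.704 = 0.741 in (exactly 20/27)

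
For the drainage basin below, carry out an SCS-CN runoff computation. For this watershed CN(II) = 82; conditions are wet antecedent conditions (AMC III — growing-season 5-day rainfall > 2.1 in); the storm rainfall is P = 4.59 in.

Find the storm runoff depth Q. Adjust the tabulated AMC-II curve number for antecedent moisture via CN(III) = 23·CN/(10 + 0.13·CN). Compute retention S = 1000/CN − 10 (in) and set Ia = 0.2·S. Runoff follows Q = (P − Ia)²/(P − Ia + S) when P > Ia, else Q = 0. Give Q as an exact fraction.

Wet (AMC III): CN(III) = 23·82/(10 + 0.13·82) = 1886/(1033/50) = 94300/1033 ≈ 91.288
S = 1000/(94300/1033) − 10 = 900/943 in ≈ 0.954 in
Ia = 0.2S: 0.2·0.954 = 0.191 in (exactly 180/943)
Excess rainfall: 4.590 − 0.191 = 4.399 in; P > Ia so Q > 0
Runoff Q = (P−Ia)²/(P−Ia+S) = (4.399)²/(4.399+0.954) = 19121081841/5289569900 ≈ 3.615 in

Q = 19121081841/5289569900 in ≈ 3.615 in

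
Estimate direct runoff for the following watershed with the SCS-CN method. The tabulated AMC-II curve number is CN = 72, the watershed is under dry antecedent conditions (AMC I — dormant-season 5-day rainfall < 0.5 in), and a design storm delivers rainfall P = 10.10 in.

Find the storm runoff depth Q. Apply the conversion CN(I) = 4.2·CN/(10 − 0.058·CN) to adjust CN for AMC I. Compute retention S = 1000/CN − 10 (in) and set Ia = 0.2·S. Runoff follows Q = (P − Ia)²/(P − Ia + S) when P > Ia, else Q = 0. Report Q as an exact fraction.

Dry (AMC I): CN(I) = 4.2·72/(10 − 0.058·72) = (1512/5)/(728/125) = 675/13 ≈ 51.923
Max retention: S = 1000/(675/13) − 10 = 250/27 in (≈ 9.259 in)
Ia = 0.2S: 0.2·9.259 = 1.852 in (exactly 50/27)
Excess rainfall: 10.100 − 1.852 = 8.248 in; P > Ia so Q > 0
Q: (2227/270)² ÷ (4727/270) = 4959529/1276290 in (≈ 3.886 in)

Q = 4959529/1276290 in ≈ 3.886 in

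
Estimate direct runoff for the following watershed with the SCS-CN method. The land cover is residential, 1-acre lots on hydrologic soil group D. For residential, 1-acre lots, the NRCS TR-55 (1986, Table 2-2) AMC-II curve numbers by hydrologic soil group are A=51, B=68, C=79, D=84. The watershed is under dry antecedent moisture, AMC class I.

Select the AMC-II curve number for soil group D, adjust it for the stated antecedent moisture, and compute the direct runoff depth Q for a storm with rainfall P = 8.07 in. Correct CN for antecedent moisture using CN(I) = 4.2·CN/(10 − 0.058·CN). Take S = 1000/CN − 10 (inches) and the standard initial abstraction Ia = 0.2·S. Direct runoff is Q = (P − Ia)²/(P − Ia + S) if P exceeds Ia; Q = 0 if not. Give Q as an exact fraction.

Q = 99784596769/22750616700 in ≈ 4.386 in

NRCS table: residential, 1-acre lots, soil group D → CN(II) = 84
CN(I) from CN(II)=84: (4.2·84)/(10 − 0.058·84) = 44100/641 ≈ 68.799
Retention S: 1000/CN − 10 with CN=68.799 → S = 2000/441 ≈ 4.535 in
Initial abstraction Ia = S/5 = (2000/441)/5 = 400/441 ≈ 0.907 in
P − Ia = 8.070 − 0.907 = 315887/44100 ≈ 7.163 in (> 0, runoff occurs)
Q: (315887/44100)² ÷ (515887/44100) = 99784596769/22750616700 in (≈ 4.386 in)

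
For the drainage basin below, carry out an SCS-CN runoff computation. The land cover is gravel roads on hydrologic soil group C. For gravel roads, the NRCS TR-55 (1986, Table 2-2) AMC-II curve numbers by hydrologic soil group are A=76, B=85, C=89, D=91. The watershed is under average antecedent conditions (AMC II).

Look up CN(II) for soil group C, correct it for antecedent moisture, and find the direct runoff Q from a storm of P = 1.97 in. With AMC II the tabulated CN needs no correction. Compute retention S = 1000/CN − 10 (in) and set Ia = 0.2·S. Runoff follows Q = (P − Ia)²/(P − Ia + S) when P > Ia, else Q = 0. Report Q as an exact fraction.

NRCS table: gravel roads, soil group C → CN(II) = 89
CN(II) = 89; AMC II needs no correction.
Max retention: S = 1000/89 − 10 = 110/89 in (≈ 1.236 in)
Ia = 0.2S: 0.2·1.236 = 0.247 in (exactly 22/89)
Since P=1.970 > Ia=0.247: effective rainfall P−Ia = 15333/8900 in
Runoff Q = (P−Ia)²/(P−Ia+S) = (1.723)²/(1.723+1.236) = 235100889/234363700 ≈ 1.003 in

Q = 235100889/234363700 in ≈ 1.003 in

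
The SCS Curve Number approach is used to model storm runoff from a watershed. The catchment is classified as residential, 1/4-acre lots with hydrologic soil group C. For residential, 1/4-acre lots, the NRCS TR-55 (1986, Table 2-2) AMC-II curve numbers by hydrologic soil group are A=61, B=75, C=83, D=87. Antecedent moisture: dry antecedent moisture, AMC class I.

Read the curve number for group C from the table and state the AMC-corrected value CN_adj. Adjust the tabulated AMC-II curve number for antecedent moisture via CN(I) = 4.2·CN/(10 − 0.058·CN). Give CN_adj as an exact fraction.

NRCS table: residential, 1/4-acre lots, soil group C → CN(II) = 83
CN(I) from CN(II)=83: (4.2·83)/(10 − 0.058·83) = 174300/2593 ≈ 67.219

CN_adj = 174300/2593 ≈ 67.219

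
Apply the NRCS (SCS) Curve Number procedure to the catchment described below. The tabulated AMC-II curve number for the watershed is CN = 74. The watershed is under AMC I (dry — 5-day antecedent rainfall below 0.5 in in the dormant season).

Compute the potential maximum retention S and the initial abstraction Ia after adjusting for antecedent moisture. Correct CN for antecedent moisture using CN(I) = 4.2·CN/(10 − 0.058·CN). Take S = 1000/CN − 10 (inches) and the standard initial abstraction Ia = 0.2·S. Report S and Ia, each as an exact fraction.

Dry (AMC I): CN(I) = 4.2·74/(10 − 0.058·74) = (1554/5)/(1427/250) = 77700/1427 ≈ 54.450
Retention S: 1000/CN − 10 with CN=54.450 → S = 6500/777 ≈ 8.366 in
Initial abstraction Ia = S/5 = (6500/777)/5 = 1300/777 ≈ 1.673 in

S = 6500/777 in ≈ 8.366 in; Ia = 1300/777 in ≈ 1.673 in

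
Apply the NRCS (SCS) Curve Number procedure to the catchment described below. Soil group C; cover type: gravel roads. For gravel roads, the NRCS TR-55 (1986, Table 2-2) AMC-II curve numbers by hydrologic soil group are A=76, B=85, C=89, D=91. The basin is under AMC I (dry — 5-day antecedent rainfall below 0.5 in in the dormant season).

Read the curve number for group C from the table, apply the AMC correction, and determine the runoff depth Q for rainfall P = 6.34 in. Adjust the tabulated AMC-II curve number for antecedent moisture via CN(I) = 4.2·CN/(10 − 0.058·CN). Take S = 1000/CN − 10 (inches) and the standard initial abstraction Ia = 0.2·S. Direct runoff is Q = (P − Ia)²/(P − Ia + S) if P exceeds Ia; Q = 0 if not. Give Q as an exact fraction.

NRCS table: gravel roads, soil group C → CN(II) = 89
Adjust CN=89 to AMC I: 4.2·89/(10 − 0.058·89) → (1869/5) ÷ (2419/500) = 186900/2419 ≈ 77.263
Retention S: 1000/CN − 10 with CN=77.263 → S = 5500/1869 ≈ 2.943 in
Initial abstraction Ia = S/5 = (5500/1869)/5 = 1100/1869 ≈ 0.589 in
Since P=6.340 > Ia=0.589: effective rainfall P−Ia = 537473/93450 in
Q: (537473/93450)² ÷ (812473/93450) = 288877225729/75925601850 in (≈ 3.805 in)

Q = 288877225729/75925601850 in ≈ 3.805 in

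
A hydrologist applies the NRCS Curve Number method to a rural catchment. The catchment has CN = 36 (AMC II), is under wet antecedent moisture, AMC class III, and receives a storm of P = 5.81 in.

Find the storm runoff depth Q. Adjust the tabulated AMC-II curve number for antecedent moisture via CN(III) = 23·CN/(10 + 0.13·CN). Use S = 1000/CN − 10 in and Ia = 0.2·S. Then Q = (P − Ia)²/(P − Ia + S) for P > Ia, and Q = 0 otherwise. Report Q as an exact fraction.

CN(III) from CN(II)=36: (23·36)/(10 + 0.13·36) = 20700/367 ≈ 56.403
S = 1000/(20700/367) − 10 = 1600/207 in ≈ 7.729 in
Ia = 0.2·(1600/207) = 320/207 in ≈ 1.546 in
P − Ia = 5.810 − 1.546 = 88267/20700 ≈ 4.264 in (> 0, runoff occurs)
Q = (88267/20700)²/((88267/20700) + 1600/207) = (7791063289/428490000)/(248267/20700) = 7791063289/5139126900 in ≈ 1.516 in

Q = 7791063289/5139126900 in ≈ 1.516 in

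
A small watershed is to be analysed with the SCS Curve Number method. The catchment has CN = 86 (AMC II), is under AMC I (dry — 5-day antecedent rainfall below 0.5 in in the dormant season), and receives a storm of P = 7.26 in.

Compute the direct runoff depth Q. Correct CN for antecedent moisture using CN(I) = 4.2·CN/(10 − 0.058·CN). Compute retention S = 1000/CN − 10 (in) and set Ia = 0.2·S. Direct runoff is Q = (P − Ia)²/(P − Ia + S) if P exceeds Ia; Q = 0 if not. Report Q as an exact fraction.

Adjust CN=86 to AMC I: 4.2·86/(10 − 0.058·86) → (1806/5) ÷ (1253/250) = 12900/179 ≈ 72.067
Retention S: 1000/CN − 10 with CN=72.067 → S = 500/129 ≈ 3.876 in
Ia = 0.2·(500/129) = 100/129 in ≈ 0.775 in
Since P=7.260 > Ia=0.775: effective rainfall P−Ia = 41827/6450 in
Runoff Q = (P−Ia)²/(P−Ia+S) = (6.485)²/(6.485+3.876) = 1749497929/431034150 ≈ 4.059 in

Q = 1749497929/431034150 in ≈ 4.059 in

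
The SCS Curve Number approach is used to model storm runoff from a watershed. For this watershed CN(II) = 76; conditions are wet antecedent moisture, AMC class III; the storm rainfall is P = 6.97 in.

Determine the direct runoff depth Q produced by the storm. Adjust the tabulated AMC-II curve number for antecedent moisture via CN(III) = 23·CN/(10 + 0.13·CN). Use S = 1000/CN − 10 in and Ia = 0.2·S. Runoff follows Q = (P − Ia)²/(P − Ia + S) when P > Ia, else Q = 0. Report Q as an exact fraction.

Q = 85608322921/15408139300 in ≈ 5.556 in

Wet (AMC III): CN(III) = 23·76/(10 + 0.13·76) = 1748/(497/25) = 43700/497 ≈ 87.928
S = 1000/(43700/497) − 10 = 600/437 in ≈ 1.373 in
Initial abstraction Ia = S/5 = (600/437)/5 = 120/437 ≈ 0.275 in
Since P=6.970 > Ia=0.275: effective rainfall P−Ia = 292589/43700 in
Runoff Q = (P−Ia)²/(P−Ia+S) = (6.695)²/(6.695+1.373) = 85608322921/15408139300 ≈ 5.556 in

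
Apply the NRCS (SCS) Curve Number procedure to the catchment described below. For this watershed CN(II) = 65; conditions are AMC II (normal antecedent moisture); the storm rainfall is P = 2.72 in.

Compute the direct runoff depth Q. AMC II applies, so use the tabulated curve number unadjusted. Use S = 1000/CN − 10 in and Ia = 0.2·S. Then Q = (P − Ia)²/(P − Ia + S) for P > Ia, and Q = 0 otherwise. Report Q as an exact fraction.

Average conditions: CN = 65 (no AMC adjustment).
Max retention: S = 1000/65 − 10 = 70/13 in (≈ 5.385 in)
Ia = 0.2·(70/13) = 14/13 in ≈ 1.077 in
Excess rainfall: 2.720 − 1.077 = 1.643 in; P > Ia so Q > 0
Runoff Q = (P−Ia)²/(P−Ia+S) = (1.643)²/(1.643+5.385) = 71289/185575 ≈ 0.384 in

Q = 71289/185575 in ≈ 0.384 in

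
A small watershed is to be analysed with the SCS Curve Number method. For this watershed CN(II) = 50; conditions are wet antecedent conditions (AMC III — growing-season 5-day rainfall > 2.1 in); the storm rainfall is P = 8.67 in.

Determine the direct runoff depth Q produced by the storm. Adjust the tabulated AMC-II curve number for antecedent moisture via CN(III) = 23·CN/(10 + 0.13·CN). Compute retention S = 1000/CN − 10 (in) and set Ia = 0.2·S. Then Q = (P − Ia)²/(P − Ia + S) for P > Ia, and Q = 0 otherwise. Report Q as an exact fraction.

Wet (AMC III): CN(III) = 23·50/(10 + 0.13·50) = 1150/(33/2) = 2300/33 ≈ 69.697
Retention S: 1000/CN − 10 with CN=69.697 → S = 100/23 ≈ 4.348 in
Ia = 0.2S: 0.2·4.348 = 0.870 in (exactly 20/23)
P − Ia = 8.670 − 0.870 = 17941/2300 ≈ 7.800 in (> 0, runoff occurs)
Q = (17941/2300)²/((17941/2300) + 100/23) = (321879481/5290000)/(27941/2300) = 321879481/64264300 in ≈ 5.009 in

Q = 321879481/64264300 in ≈ 5.009 in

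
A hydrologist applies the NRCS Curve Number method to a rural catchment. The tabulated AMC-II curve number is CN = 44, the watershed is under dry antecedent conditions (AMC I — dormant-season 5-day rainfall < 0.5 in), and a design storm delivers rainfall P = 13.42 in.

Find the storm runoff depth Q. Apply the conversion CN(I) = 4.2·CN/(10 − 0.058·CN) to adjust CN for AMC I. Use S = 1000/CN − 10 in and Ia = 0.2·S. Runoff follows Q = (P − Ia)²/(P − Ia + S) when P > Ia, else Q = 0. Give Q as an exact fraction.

CN(I) from CN(II)=44: (4.2·44)/(10 − 0.058·44) = 3300/133 ≈ 24.812
Retention S: 1000/CN − 10 with CN=24.812 → S = 1000/33 ≈ 30.303 in
Initial abstraction Ia = S/5 = (1000/33)/5 = 200/33 ≈ 6.061 in
Excess rainfall: 13.420 − 6.061 = 7.359 in; P > Ia so Q > 0
Q: (12143/1650)² ÷ (62143/1650) = 147452449/102535950 in (≈ 1.438 in)

Q = 147452449/102535950 in ≈ 1.438 in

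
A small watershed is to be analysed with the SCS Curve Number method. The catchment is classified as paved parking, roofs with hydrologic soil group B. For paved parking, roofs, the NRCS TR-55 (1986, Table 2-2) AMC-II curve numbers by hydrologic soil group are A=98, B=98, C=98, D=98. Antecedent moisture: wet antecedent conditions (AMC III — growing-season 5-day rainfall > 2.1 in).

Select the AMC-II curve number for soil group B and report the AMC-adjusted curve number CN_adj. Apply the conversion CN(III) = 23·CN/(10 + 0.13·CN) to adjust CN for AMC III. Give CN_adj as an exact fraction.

CN_adj = 112700/1137 ≈ 99.120

NRCS table: paved parking, roofs, soil group B → CN(II) = 98
CN(III) from CN(II)=98: (23·98)/(10 + 0.13·98) = 112700/1137 ≈ 99.120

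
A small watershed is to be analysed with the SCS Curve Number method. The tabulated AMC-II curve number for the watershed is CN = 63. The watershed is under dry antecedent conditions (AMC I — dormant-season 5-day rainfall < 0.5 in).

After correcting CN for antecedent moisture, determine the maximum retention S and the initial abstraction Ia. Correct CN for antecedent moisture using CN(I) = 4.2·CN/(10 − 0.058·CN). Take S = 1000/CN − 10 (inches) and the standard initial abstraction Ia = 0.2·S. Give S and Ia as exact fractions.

S = 18500/1323 in ≈ 13.983 in; Ia = 3700/1323 in ≈ 2.797 in

CN(I) from CN(II)=63: (4.2·63)/(10 − 0.058·63) = 132300/3173 ≈ 41.696
Max retention: S = 1000/(132300/3173) − 10 = 18500/1323 in (≈ 13.983 in)
Ia = 0.2S: 0.2·13.983 = 2.797 in (exactly 3700/1323)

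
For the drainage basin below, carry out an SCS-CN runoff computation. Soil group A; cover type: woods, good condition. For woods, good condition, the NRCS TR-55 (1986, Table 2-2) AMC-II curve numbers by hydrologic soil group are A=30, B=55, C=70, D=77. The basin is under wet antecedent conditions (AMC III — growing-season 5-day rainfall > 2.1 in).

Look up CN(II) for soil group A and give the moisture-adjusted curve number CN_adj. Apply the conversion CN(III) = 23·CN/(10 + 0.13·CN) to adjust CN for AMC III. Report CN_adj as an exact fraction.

CN_adj = 6900/139 ≈ 49.640

NRCS table: woods, good condition, soil group A → CN(II) = 30
Wet (AMC III): CN(III) = 23·30/(10 + 0.13·30) = 690/(139/10) = 6900/139 ≈ 49.640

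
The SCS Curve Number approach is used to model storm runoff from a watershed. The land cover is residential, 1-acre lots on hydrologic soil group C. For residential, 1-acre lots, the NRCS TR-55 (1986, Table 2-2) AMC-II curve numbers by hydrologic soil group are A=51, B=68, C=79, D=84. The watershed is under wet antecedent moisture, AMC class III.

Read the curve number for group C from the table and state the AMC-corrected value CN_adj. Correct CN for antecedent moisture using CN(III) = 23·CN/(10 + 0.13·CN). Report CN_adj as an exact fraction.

NRCS table: residential, 1-acre lots, soil group C → CN(II) = 79
CN(III) from CN(II)=79: (23·79)/(10 + 0.13·79) = 181700/2027 ≈ 89.640

CN_adj = 181700/2027 ≈ 89.640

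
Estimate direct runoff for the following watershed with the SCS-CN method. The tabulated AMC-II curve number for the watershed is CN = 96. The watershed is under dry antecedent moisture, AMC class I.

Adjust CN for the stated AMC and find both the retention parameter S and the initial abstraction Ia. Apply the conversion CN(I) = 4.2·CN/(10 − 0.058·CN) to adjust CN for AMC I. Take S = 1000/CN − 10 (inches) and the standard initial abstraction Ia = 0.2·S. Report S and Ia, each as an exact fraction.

Adjust CN=96 to AMC I: 4.2·96/(10 − 0.058·96) → (2016/5) ÷ (554/125) = 25200/277 ≈ 90.975
Retention S: 1000/CN − 10 with CN=90.975 → S = 125/126 ≈ 0.992 in
Initial abstraction Ia = S/5 = (125/126)/5 = 25/126 ≈ 0.198 in

S = 125/126 in ≈ 0.992 in; Ia = 25/126 in ≈ 0.198 in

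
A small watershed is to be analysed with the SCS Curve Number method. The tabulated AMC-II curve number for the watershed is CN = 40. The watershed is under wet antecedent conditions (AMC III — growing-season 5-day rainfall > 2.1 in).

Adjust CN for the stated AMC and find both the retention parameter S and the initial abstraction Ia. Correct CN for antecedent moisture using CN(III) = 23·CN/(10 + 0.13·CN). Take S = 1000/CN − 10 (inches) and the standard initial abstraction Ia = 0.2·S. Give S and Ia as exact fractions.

S = 150/23 in ≈ 6.522 in; Ia = 30/23 in ≈ 1.304 in

CN(III) from CN(II)=40: (23·40)/(10 + 0.13·40) = 1150/19 ≈ 60.526
Max retention: S = 1000/(1150/19) − 10 = 150/23 in (≈ 6.522 in)
Initial abstraction Ia = S/5 = (150/23)/5 = 30/23 ≈ 1.304 in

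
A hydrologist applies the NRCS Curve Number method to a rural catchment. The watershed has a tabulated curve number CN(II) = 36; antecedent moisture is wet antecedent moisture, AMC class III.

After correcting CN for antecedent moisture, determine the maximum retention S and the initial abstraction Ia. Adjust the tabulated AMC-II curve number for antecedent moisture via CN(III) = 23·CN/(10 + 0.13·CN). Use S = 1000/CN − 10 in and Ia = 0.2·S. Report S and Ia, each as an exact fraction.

Adjust CN=36 to AMC III: 23·36/(10 + 0.13·36) → 828 ÷ (367/25) = 20700/367 ≈ 56.403
Max retention: S = 1000/(20700/367) − 10 = 1600/207 in (≈ 7.729 in)
Ia = 0.2S: 0.2·7.729 = 1.546 in (exactly 320/207)

S = 1600/207 in ≈ 7.729 in; Ia = 320/207 in ≈ 1.546 in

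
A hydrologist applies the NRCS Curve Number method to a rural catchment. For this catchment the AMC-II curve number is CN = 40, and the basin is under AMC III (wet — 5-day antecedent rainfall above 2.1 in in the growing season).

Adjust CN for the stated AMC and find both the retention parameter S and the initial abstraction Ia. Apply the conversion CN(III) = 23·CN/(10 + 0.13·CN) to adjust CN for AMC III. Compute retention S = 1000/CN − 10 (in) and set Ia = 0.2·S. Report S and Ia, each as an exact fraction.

S = 150/23 in ≈ 6.522 in; Ia = 30/23 in ≈ 1.304 in

CN(III) from CN(II)=40: (23·40)/(10 + 0.13·40) = 1150/19 ≈ 60.526
Retention S: 1000/CN − 10 with CN=60.526 → S = 150/23 ≈ 6.522 in
Ia = 0.2·(150/23) = 30/23 in ≈ 1.304 in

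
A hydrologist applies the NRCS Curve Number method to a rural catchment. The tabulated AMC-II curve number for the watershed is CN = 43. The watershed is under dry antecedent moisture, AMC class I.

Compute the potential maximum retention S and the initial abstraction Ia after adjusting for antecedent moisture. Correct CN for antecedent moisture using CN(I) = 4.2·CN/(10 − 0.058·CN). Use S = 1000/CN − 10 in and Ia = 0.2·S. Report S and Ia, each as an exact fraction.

CN(I) from CN(II)=43: (4.2·43)/(10 − 0.058·43) = 30100/1251 ≈ 24.061
S = 1000/(30100/1251) − 10 = 9500/301 in ≈ 31.561 in
Ia = 0.2S: 0.2·31.561 = 6.312 in (exactly 1900/301)

S = 9500/301 in ≈ 31.561 in; Ia = 1900/301 in ≈ 6.312 in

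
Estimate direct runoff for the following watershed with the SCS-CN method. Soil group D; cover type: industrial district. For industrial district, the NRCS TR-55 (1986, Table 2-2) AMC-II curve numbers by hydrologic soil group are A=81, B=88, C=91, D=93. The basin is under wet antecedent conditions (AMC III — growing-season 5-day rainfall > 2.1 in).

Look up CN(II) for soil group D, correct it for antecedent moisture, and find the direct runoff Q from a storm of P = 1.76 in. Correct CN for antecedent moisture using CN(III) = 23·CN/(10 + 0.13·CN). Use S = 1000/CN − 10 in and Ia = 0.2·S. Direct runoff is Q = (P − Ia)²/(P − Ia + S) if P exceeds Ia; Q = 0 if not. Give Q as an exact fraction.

NRCS table: industrial district, soil group D → CN(II) = 93
Wet (AMC III): CN(III) = 23·93/(10 + 0.13·93) = 2139/(2209/100) = 213900/2209 ≈ 96.831
Retention S: 1000/CN − 10 with CN=96.831 → S = 700/2139 ≈ 0.327 in
Initial abstraction Ia = S/5 = (700/2139)/5 = 140/2139 ≈ 0.065 in
Since P=1.760 > Ia=0.065: effective rainfall P−Ia = 90616/53475 in
Q: (90616/53475)² ÷ (108116/53475) = 2052814864/1445375775 in (≈ 1.420 in)

Q = 2052814864/1445375775 in ≈ 1.420 in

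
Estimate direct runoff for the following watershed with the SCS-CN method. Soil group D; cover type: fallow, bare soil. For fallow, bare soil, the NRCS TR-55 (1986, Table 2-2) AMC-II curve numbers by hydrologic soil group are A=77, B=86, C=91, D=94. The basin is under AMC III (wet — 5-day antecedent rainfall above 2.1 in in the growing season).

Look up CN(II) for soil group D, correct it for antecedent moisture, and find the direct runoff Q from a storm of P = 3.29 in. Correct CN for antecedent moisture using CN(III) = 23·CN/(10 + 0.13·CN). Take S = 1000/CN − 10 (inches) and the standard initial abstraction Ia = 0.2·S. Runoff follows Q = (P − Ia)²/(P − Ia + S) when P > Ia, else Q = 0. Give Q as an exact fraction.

NRCS table: fallow, bare soil, soil group D → CN(II) = 94
CN(III) from CN(II)=94: (23·94)/(10 + 0.13·94) = 108100/1111 ≈ 97.300
S = 1000/(108100/1111) − 10 = 300/1081 in ≈ 0.278 in
Ia = 0.2S: 0.2·0.278 = 0.056 in (exactly 60/1081)
Excess rainfall: 3.290 − 0.056 = 3.234 in; P > Ia so Q > 0
Q: (349649/108100)² ÷ (379649/108100) = 122254423201/41040056900 in (≈ 2.979 in)

Q = 122254423201/41040056900 in ≈ 2.979 in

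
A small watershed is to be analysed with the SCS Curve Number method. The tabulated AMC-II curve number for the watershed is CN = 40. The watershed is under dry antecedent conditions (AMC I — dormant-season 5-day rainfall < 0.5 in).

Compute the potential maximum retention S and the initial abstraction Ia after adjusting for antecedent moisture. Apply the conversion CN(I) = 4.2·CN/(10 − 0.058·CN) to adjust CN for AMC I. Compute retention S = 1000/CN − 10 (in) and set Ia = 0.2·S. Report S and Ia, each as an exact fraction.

Adjust CN=40 to AMC I: 4.2·40/(10 − 0.058·40) → 168 ÷ (192/25) = 175/8 ≈ 21.875
Max retention: S = 1000/(175/8) − 10 = 250/7 in (≈ 35.714 in)
Initial abstraction Ia = S/5 = (250/7)/5 = 50/7 ≈ 7.143 in

S = 250/7 in ≈ 35.714 in; Ia = 50/7 in ≈ 7.143 in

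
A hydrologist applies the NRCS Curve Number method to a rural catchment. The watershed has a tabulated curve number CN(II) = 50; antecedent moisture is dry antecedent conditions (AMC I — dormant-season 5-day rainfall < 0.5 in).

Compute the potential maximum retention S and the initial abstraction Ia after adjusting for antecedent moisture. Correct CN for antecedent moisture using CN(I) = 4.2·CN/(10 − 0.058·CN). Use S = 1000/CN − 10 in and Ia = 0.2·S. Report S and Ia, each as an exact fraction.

S = 500/21 in ≈ 23.810 in; Ia = 100/21 in ≈ 4.762 in

Adjust CN=50 to AMC I: 4.2·50/(10 − 0.058·50) → 210 ÷ (71/10) = 2100/71 ≈ 29.577
S = 1000/(2100/71) − 10 = 500/21 in ≈ 23.810 in
Initial abstraction Ia = S/5 = (500/21)/5 = 100/21 ≈ 4.762 in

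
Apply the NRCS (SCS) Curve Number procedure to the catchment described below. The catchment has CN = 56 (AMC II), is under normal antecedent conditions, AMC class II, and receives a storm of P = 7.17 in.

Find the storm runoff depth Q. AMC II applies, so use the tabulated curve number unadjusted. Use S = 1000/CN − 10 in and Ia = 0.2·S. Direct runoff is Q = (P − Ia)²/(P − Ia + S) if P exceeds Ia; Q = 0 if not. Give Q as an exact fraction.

AMC II — tabulated CN = 56 applies directly.
Retention S: 1000/CN − 10 with CN=56.000 → S = 55/7 ≈ 7.857 in
Ia = 0.2·(55/7) = 11/7 in ≈ 1.571 in
Excess rainfall: 7.170 − 1.571 = 5.599 in; P > Ia so Q > 0
Runoff Q = (P−Ia)²/(P−Ia+S) = (5.599)²/(5.599+7.857) = 15358561/6593300 ≈ 2.329 in

Q = 15358561/6593300 in ≈ 2.329 in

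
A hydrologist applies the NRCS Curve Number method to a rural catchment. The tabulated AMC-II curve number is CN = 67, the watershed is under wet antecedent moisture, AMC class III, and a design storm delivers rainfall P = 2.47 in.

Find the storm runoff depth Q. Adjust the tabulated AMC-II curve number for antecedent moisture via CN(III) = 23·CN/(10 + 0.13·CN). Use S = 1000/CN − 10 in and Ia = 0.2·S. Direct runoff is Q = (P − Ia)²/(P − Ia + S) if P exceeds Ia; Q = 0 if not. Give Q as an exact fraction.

Q = 98990149129/99337020700 in ≈ 0.997 in

Adjust CN=67 to AMC III: 23·67/(10 + 0.13·67) → 1541 ÷ (1871/100) = 154100/1871 ≈ 82.362
Max retention: S = 1000/(154100/1871) − 10 = 3300/1541 in (≈ 2.141 in)
Ia = 0.2·(3300/1541) = 660/1541 in ≈ 0.428 in
Since P=2.470 > Ia=0.428: effective rainfall P−Ia = 314627/154100 in
Q: (314627/154100)² ÷ (644627/154100) = 98990149129/99337020700 in (≈ 0.997 in)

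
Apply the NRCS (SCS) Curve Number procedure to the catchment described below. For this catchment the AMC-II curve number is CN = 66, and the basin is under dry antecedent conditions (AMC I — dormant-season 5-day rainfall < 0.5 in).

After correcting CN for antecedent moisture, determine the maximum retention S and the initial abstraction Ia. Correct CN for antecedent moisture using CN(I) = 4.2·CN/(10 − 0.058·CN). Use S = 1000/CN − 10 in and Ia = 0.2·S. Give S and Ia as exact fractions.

CN(I) from CN(II)=66: (4.2·66)/(10 − 0.058·66) = 69300/1543 ≈ 44.913
Max retention: S = 1000/(69300/1543) − 10 = 8500/693 in (≈ 12.266 in)
Initial abstraction Ia = S/5 = (8500/693)/5 = 1700/693 ≈ 2.453 in

S = 8500/693 in ≈ 12.266 in; Ia = 1700/693 in ≈ 2.453 in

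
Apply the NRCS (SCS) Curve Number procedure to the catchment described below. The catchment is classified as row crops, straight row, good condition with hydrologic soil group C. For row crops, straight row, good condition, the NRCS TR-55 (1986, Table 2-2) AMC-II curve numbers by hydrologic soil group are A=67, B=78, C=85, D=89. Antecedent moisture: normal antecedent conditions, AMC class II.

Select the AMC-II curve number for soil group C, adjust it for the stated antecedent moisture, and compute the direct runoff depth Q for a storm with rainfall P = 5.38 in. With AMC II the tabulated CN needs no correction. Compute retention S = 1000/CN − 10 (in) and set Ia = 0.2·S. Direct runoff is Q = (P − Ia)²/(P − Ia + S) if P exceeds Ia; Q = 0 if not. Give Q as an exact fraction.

Q = 18258529/4907050 in ≈ 3.721 in

NRCS table: row crops, straight row, good condition, soil group C → CN(II) = 85
AMC II — tabulated CN = 85 applies directly.
Max retention: S = 1000/85 − 10 = 30/17 in (≈ 1.765 in)
Ia = 0.2S: 0.2·1.765 = 0.353 in (exactly 6/17)
Since P=5.380 > Ia=0.353: effective rainfall P−Ia = 4273/850 in
Runoff Q = (P−Ia)²/(P−Ia+S) = (5.027)²/(5.027+1.765) = 18258529/4907050 ≈ 3.721 in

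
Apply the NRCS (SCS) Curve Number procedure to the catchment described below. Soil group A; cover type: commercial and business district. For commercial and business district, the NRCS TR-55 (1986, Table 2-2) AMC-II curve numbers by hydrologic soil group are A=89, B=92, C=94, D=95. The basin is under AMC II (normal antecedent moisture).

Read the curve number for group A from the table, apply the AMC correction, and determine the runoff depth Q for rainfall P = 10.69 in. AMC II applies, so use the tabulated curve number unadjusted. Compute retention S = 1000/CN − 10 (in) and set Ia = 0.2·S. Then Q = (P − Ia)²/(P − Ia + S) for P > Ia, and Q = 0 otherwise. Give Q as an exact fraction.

NRCS table: commercial and business district, soil group A → CN(II) = 89
AMC II — tabulated CN = 89 applies directly.
Max retention: S = 1000/89 − 10 = 110/89 in (≈ 1.236 in)
Ia = 0.2·(110/89) = 22/89 in ≈ 0.247 in
Since P=10.690 > Ia=0.247: effective rainfall P−Ia = 92941/8900 in
Q: (92941/8900)² ÷ (103941/8900) = 8638029481/925074900 in (≈ 9.338 in)

Q = 8638029481/925074900 in ≈ 9.338 in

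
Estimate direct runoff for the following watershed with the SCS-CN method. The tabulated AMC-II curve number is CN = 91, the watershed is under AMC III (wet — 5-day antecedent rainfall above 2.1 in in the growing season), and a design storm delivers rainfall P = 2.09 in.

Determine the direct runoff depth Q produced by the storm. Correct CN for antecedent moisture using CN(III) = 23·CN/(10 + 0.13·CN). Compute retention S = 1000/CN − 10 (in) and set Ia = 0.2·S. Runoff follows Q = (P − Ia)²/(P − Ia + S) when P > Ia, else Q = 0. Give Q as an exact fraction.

Wet (AMC III): CN(III) = 23·91/(10 + 0.13·91) = 2093/(2183/100) = 209300/2183 ≈ 95.877
Retention S: 1000/CN − 10 with CN=95.877 → S = 900/2093 ≈ 0.430 in
Ia = 0.2·(900/2093) = 180/2093 in ≈ 0.086 in
P − Ia = 2.090 − 0.086 = 419437/209300 ≈ 2.004 in (> 0, runoff occurs)
Runoff Q = (P−Ia)²/(P−Ia+S) = (2.004)²/(2.004+0.430) = 175927396969/106625164100 ≈ 1.650 in

Q = 175927396969/106625164100 in ≈ 1.650 in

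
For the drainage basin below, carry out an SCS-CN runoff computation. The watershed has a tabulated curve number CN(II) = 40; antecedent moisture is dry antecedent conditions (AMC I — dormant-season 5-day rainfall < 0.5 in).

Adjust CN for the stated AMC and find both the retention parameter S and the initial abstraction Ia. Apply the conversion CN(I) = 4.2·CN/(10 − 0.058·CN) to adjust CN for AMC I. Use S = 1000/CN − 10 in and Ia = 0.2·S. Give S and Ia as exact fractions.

S = 250/7 in ≈ 35.714 in; Ia = 50/7 in ≈ 7.143 in

CN(I) from CN(II)=40: (4.2·40)/(10 − 0.058·40) = 175/8 ≈ 21.875
Retention S: 1000/CN − 10 with CN=21.875 → S = 250/7 ≈ 35.714 in
Initial abstraction Ia = S/5 = (250/7)/5 = 50/7 ≈ 7.143 in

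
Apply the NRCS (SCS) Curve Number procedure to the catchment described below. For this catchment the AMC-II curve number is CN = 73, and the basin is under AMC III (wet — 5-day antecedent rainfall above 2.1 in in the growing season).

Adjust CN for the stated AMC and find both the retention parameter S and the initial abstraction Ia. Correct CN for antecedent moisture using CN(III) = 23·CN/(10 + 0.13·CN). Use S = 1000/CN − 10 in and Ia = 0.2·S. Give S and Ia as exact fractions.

Adjust CN=73 to AMC III: 23·73/(10 + 0.13·73) → 1679 ÷ (1949/100) = 167900/1949 ≈ 86.147
Max retention: S = 1000/(167900/1949) − 10 = 2700/1679 in (≈ 1.608 in)
Ia = 0.2S: 0.2·1.608 = 0.322 in (exactly 540/1679)

S = 2700/1679 in ≈ 1.608 in; Ia = 540/1679 in ≈ 0.322 in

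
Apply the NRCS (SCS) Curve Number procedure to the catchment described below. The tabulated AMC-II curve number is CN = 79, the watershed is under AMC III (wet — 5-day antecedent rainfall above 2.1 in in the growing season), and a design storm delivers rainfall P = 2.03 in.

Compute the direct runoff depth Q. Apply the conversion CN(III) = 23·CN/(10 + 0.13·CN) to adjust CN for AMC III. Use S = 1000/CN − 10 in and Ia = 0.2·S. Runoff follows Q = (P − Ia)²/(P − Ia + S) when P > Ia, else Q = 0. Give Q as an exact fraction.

Wet (AMC III): CN(III) = 23·79/(10 + 0.13·79) = 1817/(2027/100) = 181700/2027 ≈ 89.640
S = 1000/(181700/2027) − 10 = 2100/1817 in ≈ 1.156 in
Initial abstraction Ia = S/5 = (2100/1817)/5 = 420/1817 ≈ 0.231 in
Since P=2.030 > Ia=0.231: effective rainfall P−Ia = 326851/181700 in
Q = (326851/181700)²/((326851/181700) + 2100/1817) = (106831576201/33014890000)/(536851/181700) = 15261653743/13935118100 in ≈ 1.095 in

Q = 15261653743/13935118100 in ≈ 1.095 in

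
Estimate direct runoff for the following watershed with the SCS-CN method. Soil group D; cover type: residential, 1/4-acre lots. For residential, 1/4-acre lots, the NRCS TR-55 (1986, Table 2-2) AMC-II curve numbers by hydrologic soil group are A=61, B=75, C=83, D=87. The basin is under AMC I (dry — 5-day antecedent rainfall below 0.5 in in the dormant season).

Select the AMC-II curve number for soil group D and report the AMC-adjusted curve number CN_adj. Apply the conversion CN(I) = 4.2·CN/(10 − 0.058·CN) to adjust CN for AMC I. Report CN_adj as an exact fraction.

CN_adj = 182700/2477 ≈ 73.759

NRCS table: residential, 1/4-acre lots, soil group D → CN(II) = 87
Adjust CN=87 to AMC I: 4.2·87/(10 − 0.058·87) → (1827/5) ÷ (2477/500) = 182700/2477 ≈ 73.759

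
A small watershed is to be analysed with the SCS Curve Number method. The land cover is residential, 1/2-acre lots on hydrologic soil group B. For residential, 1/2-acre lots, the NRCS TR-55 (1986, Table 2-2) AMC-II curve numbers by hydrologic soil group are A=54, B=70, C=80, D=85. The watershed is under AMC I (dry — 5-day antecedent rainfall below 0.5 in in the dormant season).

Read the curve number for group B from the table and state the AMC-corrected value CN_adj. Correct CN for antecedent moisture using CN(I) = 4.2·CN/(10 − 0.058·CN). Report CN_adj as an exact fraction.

NRCS table: residential, 1/2-acre lots, soil group B → CN(II) = 70
Adjust CN=70 to AMC I: 4.2·70/(10 − 0.058·70) → 294 ÷ (297/50) = 4900/99 ≈ 49.495

CN_adj = 4900/99 ≈ 49.495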